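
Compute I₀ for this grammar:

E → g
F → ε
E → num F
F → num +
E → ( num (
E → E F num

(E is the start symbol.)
First, augment the grammar with E' → E
I₀ = CLOSURE({ [E' → . E] }):
  [E' → . E] has the dot before E: add [E → . g], [E → . num F], [E → . ( num (], [E → . E F num]
No further items can be added.

I₀ = { [E → . ( num (], [E → . E F num], [E → . g], [E → . num F], [E' → . E] }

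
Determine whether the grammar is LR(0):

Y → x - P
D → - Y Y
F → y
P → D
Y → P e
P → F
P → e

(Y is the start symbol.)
Yes, the grammar is LR(0)

Augment with Y' → Y and build the canonical LR(0) collection (I0 = CLOSURE({[Y' → . Y]}), then GOTO on every symbol after a dot until no new states appear). It has 14 states:
  I0: { [D → . - Y Y], [F → . y], [P → . D], [P → . F], [P → . e], [Y → . P e], [Y → . x - P], [Y' → . Y] }  — shift
  I1: { [D → - . Y Y], [D → . - Y Y], [F → . y], [P → . D], [P → . F], [P → . e], [Y → . P e], [Y → . x - P] }  — shift
  I2: { [P → D .] }  — reduce
  I3: { [P → F .] }  — reduce
  I4: { [Y → P . e] }  — shift
  I5: { [Y' → Y .] }  — accept
  I6: { [P → e .] }  — reduce
  I7: { [Y → x . - P] }  — shift
  I8: { [F → y .] }  — reduce
  I9: { [D → . - Y Y], [F → . y], [P → . D], [P → . F], [P → . e], [Y → x - . P] }  — shift
  I10: { [Y → x - P .] }  — reduce
  I11: { [Y → P e .] }  — reduce
  I12: { [D → - Y . Y], [D → . - Y Y], [F → . y], [P → . D], [P → . F], [P → . e], [Y → . P e], [Y → . x - P] }  — shift
  I13: { [D → - Y Y .] }  — reduce

Every state is either a pure shift/goto state or contains exactly one complete item and nothing to shift — no conflicts. The grammar is LR(0).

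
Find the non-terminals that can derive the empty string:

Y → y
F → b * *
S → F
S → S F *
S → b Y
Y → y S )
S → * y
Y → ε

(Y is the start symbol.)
{ 'Y' }

A non-terminal is nullable if it can derive ε (the empty string): either it has an ε-production, or it has a production whose right-hand side consists entirely of nullable non-terminals.

ε-productions: Y → ε
So Y is immediately nullable.
No further non-terminal can be added: every production for the remaining non-terminals contains a terminal or a non-nullable non-terminal.
Nullable = { 'Y' }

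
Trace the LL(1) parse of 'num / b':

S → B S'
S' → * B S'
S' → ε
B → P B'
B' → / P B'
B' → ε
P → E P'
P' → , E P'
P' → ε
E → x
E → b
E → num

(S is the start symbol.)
LL(1) parsing maintains a stack (initially the start symbol over $) and the input. At each step: if the stack top is a terminal, match it against the current input token; if it is a non-terminal N, replace it with the RHS of M[N, lookahead] (the unique production whose predict set contains the lookahead).

Stack is shown with the top on the left.

Stack           Input      Action
---------------------------------
S $             num / b $  output S → B S'
B S' $          num / b $  output B → P B'
P B' S' $       num / b $  output P → E P'
E P' B' S' $    num / b $  output E → num
num P' B' S' $  num / b $  match 'num'
P' B' S' $      / b $      output P' → ε
B' S' $         / b $      output B' → / P B'
/ P B' S' $     / b $      match '/'
P B' S' $       b $        output P → E P'
E P' B' S' $    b $        output E → b
b P' B' S' $    b $        match 'b'
P' B' S' $      $          output P' → ε
B' S' $         $          output B' → ε
S' $            $          output S' → ε
$               $          accept

The string is accepted.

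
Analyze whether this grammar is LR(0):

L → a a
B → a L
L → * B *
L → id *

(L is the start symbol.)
A grammar is LR(0) if no state in the canonical LR(0) collection has:
  - both a shift item (dot before a terminal) and a complete item (shift-reduce conflict), or
  - two or more complete items (reduce-reduce conflict; the accept item [L' → L .] counts as a complete item here).

Augment with L' → L and build the canonical LR(0) collection (I0 = CLOSURE({[L' → . L]}), then GOTO on every symbol after a dot until no new states appear). It has 11 states:
  I0: { [L → . * B *], [L → . a a], [L → . id *], [L' → . L] }  — shift
  I1: { [B → . a L], [L → * . B *] }  — shift
  I2: { [L' → L .] }  — accept
  I3: { [L → a . a] }  — shift
  I4: { [L → id . *] }  — shift
  I5: { [L → id * .] }  — reduce
  I6: { [L → a a .] }  — reduce
  I7: { [L → * B . *] }  — shift
  I8: { [B → a . L], [L → . * B *], [L → . a a], [L → . id *] }  — shift
  I9: { [B → a L .] }  — reduce
  I10: { [L → * B * .] }  — reduce

Every state is either a pure shift/goto state or contains exactly one complete item and nothing to shift — no conflicts. The grammar is LR(0).

Answer: Yes, the grammar is LR(0)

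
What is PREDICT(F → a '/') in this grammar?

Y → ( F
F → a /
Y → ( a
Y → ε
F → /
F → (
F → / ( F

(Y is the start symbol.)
{ 'a' }

PREDICT(F → a '/') = (FIRST(RHS) \ {ε}) ∪ (FOLLOW(F) if ε ∈ FIRST(RHS), i.e. RHS ⇒* ε)
FIRST(a '/') = { 'a' }
ε ∉ FIRST(a '/'), so FOLLOW(F) is not added.
PREDICT(F → a '/') = { 'a' }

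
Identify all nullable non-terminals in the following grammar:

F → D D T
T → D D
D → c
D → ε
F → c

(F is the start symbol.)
A non-terminal is nullable if it can derive ε (the empty string): either it has an ε-production, or it has a production whose right-hand side consists entirely of nullable non-terminals.

ε-productions: D → ε
So D is immediately nullable.
T → D D: every symbol on the right is nullable, so T is nullable too.
F → D D T: every symbol on the right is nullable, so F is nullable too.
Every non-terminal is now nullable.
Nullable = { 'D', 'F', 'T' }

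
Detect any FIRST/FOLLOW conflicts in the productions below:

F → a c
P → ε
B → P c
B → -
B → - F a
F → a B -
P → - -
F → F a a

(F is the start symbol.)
A FIRST/FOLLOW conflict occurs when a non-terminal N has a nullable alternative N → β (β ⇒* ε) and another alternative N → α with FIRST(α) ∩ FOLLOW(N) ≠ ∅: on such a lookahead the parser cannot decide between expanding α and letting N vanish via β.

Nullable non-terminals: P.

P: nullable alternative(s) P → ε; FOLLOW(P) = { 'c' }
  P → ε: FIRST \ {ε} = { } — this is the only nullable alternative, skip
  P → - -: FIRST \ {ε} = { '-' } — disjoint from FOLLOW(P)

B, F have no nullable alternative, so no FIRST/FOLLOW check is needed there.

No FIRST/FOLLOW conflicts found.

Answer: No FIRST/FOLLOW conflicts.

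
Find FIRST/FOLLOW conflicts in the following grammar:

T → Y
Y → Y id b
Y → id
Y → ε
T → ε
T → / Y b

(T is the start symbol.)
Nullable non-terminals: T, Y.
FIRST sets used below: FIRST(Y) = { 'id', ε }

T: nullable alternative(s) T → Y, T → ε; FOLLOW(T) = { $ }
  T → Y: FIRST \ {ε} = { 'id' } — disjoint from FOLLOW(T)
  T → ε: FIRST \ {ε} = { } — disjoint from FOLLOW(T)
  T → / Y b: FIRST \ {ε} = { '/' } — disjoint from FOLLOW(T)

Y: nullable alternative(s) Y → ε; FOLLOW(Y) = { $, 'b', 'id' }
  Y → Y id b: FIRST \ {ε} = { 'id' } — overlaps FOLLOW(Y) on { 'id' }: CONFLICT
  Y → id: FIRST \ {ε} = { 'id' } — overlaps FOLLOW(Y) on { 'id' }: CONFLICT
  Y → ε: FIRST \ {ε} = { } — this is the only nullable alternative, skip

So the grammar has 2 FIRST/FOLLOW conflicts (marked CONFLICT above).

Answer: Yes. Y → Y id b with FOLLOW(Y) on { 'id' }; Y → id with FOLLOW(Y) on { 'id' }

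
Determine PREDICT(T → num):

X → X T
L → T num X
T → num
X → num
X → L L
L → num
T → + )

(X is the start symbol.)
{ 'num' }

PREDICT(T → num) = (FIRST(RHS) \ {ε}) ∪ (FOLLOW(T) if ε ∈ FIRST(RHS), i.e. RHS ⇒* ε)
FIRST(num) = { 'num' }
ε ∉ FIRST(num), so FOLLOW(T) is not added.
PREDICT(T → num) = { 'num' }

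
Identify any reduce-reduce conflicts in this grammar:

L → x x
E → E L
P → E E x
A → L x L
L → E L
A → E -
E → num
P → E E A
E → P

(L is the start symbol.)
Augment with L' → L and build the canonical LR(0) collection (I0 = CLOSURE({[L' → . L]}), then GOTO on every symbol after a dot until no new states appear). It has 16 states:
  I0: { [E → . E L], [E → . P], [E → . num], [L → . E L], [L → . x x], [L' → . L], [P → . E E A], [P → . E E x] }  — shift
  I1: { [E → . E L], [E → . P], [E → . num], [E → E . L], [L → . E L], [L → . x x], [L → E . L], [P → . E E A], [P → . E E x], [P → E . E A], [P → E . E x] }  — shift
  I2: { [L' → L .] }  — accept
  I3: { [E → P .] }  — reduce
  I4: { [E → num .] }  — reduce
  I5: { [L → x . x] }  — shift
  I6: { [L → x x .] }  — reduce
  I7: { [A → . E -], [A → . L x L], [E → . E L], [E → . P], [E → . num], [E → E . L], [L → . E L], [L → . x x], [L → E . L], [P → . E E A], [P → . E E x], [P → E . E A], [P → E . E x], [P → E E . A], [P → E E . x] }  — shift
  I8: { [E → E L .], [L → E L .] }  — 2 reduces
  I9: { [P → E E A .] }  — reduce
  I10: { [A → . E -], [A → . L x L], [A → E . -], [E → . E L], [E → . P], [E → . num], [E → E . L], [L → . E L], [L → . x x], [L → E . L], [P → . E E A], [P → . E E x], [P → E . E A], [P → E . E x], [P → E E . A], [P → E E . x] }  — shift
  I11: { [A → L . x L], [E → E L .], [L → E L .] }  — shift, 2 reduces
  I12: { [L → x . x], [P → E E x .] }  — shift, reduce
  I13: { [A → L x . L], [E → . E L], [E → . P], [E → . num], [L → . E L], [L → . x x], [P → . E E A], [P → . E E x] }  — shift
  I14: { [A → L x L .] }  — reduce
  I15: { [A → E - .] }  — reduce

I8 contains complete items [E → E L .], [L → E L .] — reduce-reduce conflict.
I11 contains complete items [E → E L .], [L → E L .] — reduce-reduce conflict.

Answer: Yes — I8: [E → E L .] vs [L → E L .]; I11: [E → E L .] vs [L → E L .]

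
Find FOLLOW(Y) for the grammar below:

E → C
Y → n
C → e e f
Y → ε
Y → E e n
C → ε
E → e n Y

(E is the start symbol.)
{ $, 'e' }

In E → e n Y: Y is at the end, add FOLLOW(E)

The FOLLOW sets referred to above (computed the same way, to a fixed point):
  FOLLOW(E) = { $, 'e' }

Taking the union: FOLLOW(Y) = { $, 'e' }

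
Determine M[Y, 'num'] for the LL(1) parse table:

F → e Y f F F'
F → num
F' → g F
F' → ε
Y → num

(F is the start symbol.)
Y → num

To find M[Y, 'num'], we find productions for Y where 'num' is in the predict set (PREDICT(N → α) = (FIRST(α) \ {ε}) ∪ (FOLLOW(N) if α ⇒* ε)).

Y → num: PREDICT = { 'num' }
  'num' is in predict set, so this production goes in M[Y, 'num']

M[Y, 'num'] = Y → num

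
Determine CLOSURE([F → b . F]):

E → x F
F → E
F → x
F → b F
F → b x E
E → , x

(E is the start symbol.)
{ [E → . , x], [E → . x F], [F → . E], [F → . b F], [F → . b x E], [F → . x], [F → b . F] }

Start with: [F → b . F]
  [F → b . F] has the dot before F: add [F → . E], [F → . x], [F → . b F], [F → . b x E]
  [F → . E] has the dot before E: add [E → . x F], [E → . , x]
No further items can be added.

CLOSURE = { [E → . , x], [E → . x F], [F → . E], [F → . b F], [F → . b x E], [F → . x], [F → b . F] }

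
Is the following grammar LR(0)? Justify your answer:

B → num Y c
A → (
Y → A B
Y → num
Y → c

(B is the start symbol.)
Yes, the grammar is LR(0)

A grammar is LR(0) if no state in the canonical LR(0) collection has:
  - both a shift item (dot before a terminal) and a complete item (shift-reduce conflict), or
  - two or more complete items (reduce-reduce conflict; the accept item [B' → B .] counts as a complete item here).

Augment with B' → B and build the canonical LR(0) collection (I0 = CLOSURE({[B' → . B]}), then GOTO on every symbol after a dot until no new states appear). It has 10 states:
  I0: { [B → . num Y c], [B' → . B] }  — shift
  I1: { [B' → B .] }  — accept
  I2: { [A → . (], [B → num . Y c], [Y → . A B], [Y → . c], [Y → . num] }  — shift
  I3: { [A → ( .] }  — reduce
  I4: { [B → . num Y c], [Y → A . B] }  — shift
  I5: { [B → num Y . c] }  — shift
  I6: { [Y → c .] }  — reduce
  I7: { [Y → num .] }  — reduce
  I8: { [B → num Y c .] }  — reduce
  I9: { [Y → A B .] }  — reduce

Every state is either a pure shift/goto state or contains exactly one complete item and nothing to shift — no conflicts. The grammar is LR(0).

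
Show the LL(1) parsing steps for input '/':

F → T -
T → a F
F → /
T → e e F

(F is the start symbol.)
Stack is shown with the top on the left.

Stack  Input  Action
--------------------
F $    / $    output F → /
/ $    / $    match '/'
$      $      accept

The string is accepted.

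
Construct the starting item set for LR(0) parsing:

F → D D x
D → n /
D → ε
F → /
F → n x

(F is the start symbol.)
{ [D → . n /], [D → .], [F → . /], [F → . D D x], [F → . n x], [F' → . F] }

First, augment the grammar with F' → F
I₀ = CLOSURE({ [F' → . F] }):
  [F' → . F] has the dot before F: add [F → . D D x], [F → . /], [F → . n x]
  [F → . D D x] has the dot before D: add [D → . n /], [D → .]
No further items can be added.

I₀ = { [D → . n /], [D → .], [F → . /], [F → . D D x], [F → . n x], [F' → . F] }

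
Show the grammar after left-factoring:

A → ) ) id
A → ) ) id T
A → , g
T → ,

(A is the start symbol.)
Left-factoring transforms A → αβ₁ | αβ₂ into A → αA' and A' → β₁ | β₂
(α is the longest common prefix among the alternatives). Repeat until
no nonterminal has two alternatives with a common prefix.

Round 1: A has alternatives sharing prefix ') ) id'. Introduce A': A → ) ) id A'
  Add: A' → ε
  Add: A' → T

No remaining common prefixes — done.

Resulting grammar:
A → ) ) id A'
A' → ε
A' → T
A → , g
T → ,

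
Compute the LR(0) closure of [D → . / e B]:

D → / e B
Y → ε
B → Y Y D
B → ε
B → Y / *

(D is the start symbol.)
To compute CLOSURE, for each item [A → α.Bβ] where B is a non-terminal, add [B → .γ] for all productions B → γ; repeat for the newly added items until nothing changes.

Start with: [D → . / e B]
The dot precedes the terminal '/', so nothing is added.

CLOSURE = { [D → . / e B] }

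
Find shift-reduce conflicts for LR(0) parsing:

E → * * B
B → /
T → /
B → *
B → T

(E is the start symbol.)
No shift-reduce conflicts

Augment with E' → E and build the canonical LR(0) collection (I0 = CLOSURE({[E' → . E]}), then GOTO on every symbol after a dot until no new states appear). It has 8 states:
  I0: { [E → . * * B], [E' → . E] }  — shift
  I1: { [E → * . * B] }  — shift
  I2: { [E' → E .] }  — accept
  I3: { [B → . *], [B → . /], [B → . T], [E → * * . B], [T → . /] }  — shift
  I4: { [B → * .] }  — reduce
  I5: { [B → / .], [T → / .] }  — 2 reduces
  I6: { [E → * * B .] }  — reduce
  I7: { [B → T .] }  — reduce

No state contains both a complete item and a shift item.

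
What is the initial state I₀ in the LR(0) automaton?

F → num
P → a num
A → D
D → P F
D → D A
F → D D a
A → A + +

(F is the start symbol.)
{ [D → . D A], [D → . P F], [F → . D D a], [F → . num], [F' → . F], [P → . a num] }

First, augment the grammar with F' → F
I₀ = CLOSURE({ [F' → . F] }):
  [F' → . F] has the dot before F: add [F → . num], [F → . D D a]
  [F → . D D a] has the dot before D: add [D → . P F], [D → . D A]
  [D → . P F] has the dot before P: add [P → . a num]
No further items can be added.

I₀ = { [D → . D A], [D → . P F], [F → . D D a], [F → . num], [F' → . F], [P → . a num] }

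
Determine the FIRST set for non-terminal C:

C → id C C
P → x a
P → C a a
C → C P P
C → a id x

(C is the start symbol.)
To compute FIRST(C), examine every production with C on the left-hand side, reading each right-hand side left to right until a non-nullable symbol is reached.

From C → id C C:
  - id is a terminal: add 'id' and stop
From C → C P P:
  - C is the symbol being defined: contributes nothing new
    C is not nullable, so stop
From C → a id x:
  - a is a terminal: add 'a' and stop

Collecting: FIRST(C) = { 'a', 'id' }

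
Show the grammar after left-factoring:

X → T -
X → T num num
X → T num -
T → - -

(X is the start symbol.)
Left-factoring transforms A → αβ₁ | αβ₂ into A → αA' and A' → β₁ | β₂
(α is the longest common prefix among the alternatives). Repeat until
no nonterminal has two alternatives with a common prefix.

Round 1: X has alternatives sharing prefix 'T'. Introduce X': X → T X'
  Add: X' → -
  Add: X' → num num
  Add: X' → num -

Round 2: X' has alternatives sharing prefix 'num'. Introduce X'': X' → num X''
  Add: X'' → num
  Add: X'' → -

No remaining common prefixes — done.

Resulting grammar:
X → T X'
X' → -
X' → num X''
X'' → num
X'' → -
T → - -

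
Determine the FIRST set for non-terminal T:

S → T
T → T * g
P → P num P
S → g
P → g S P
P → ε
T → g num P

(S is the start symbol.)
To compute FIRST(T), examine every production with T on the left-hand side, reading each right-hand side left to right until a non-nullable symbol is reached.

From T → T * g:
  - T is the symbol being defined: contributes nothing new
    T is not nullable, so stop
From T → g num P:
  - g is a terminal: add 'g' and stop

Collecting: FIRST(T) = { 'g' }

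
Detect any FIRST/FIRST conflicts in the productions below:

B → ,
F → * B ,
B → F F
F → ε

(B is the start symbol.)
No FIRST/FIRST conflicts.

FIRST sets of the non-terminals at (or reachable through a nullable prefix from) the front of some alternative:
  FIRST(F) = { '*', ε }

Productions for B:
  B → ,: FIRST = { ',' }
  B → F F: FIRST = { '*', ε }
Productions for F:
  F → * B ,: FIRST = { '*' }
  F → ε: FIRST = { ε }

All alternatives of each non-terminal have pairwise disjoint FIRST sets.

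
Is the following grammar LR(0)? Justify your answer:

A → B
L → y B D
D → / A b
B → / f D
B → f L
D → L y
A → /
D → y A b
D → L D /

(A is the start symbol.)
Augment with A' → A and build the canonical LR(0) collection (I0 = CLOSURE({[A' → . A]}), then GOTO on every symbol after a dot until no new states appear). It has 23 states:
  I0: { [A → . /], [A → . B], [A' → . A], [B → . / f D], [B → . f L] }  — shift
  I1: { [A → / .], [B → / . f D] }  — shift, reduce
  I2: { [A' → A .] }  — accept
  I3: { [A → B .] }  — reduce
  I4: { [B → f . L], [L → . y B D] }  — shift
  I5: { [B → f L .] }  — reduce
  I6: { [B → . / f D], [B → . f L], [L → y . B D] }  — shift
  I7: { [B → / . f D] }  — shift
  I8: { [D → . / A b], [D → . L D /], [D → . L y], [D → . y A b], [L → . y B D], [L → y B . D] }  — shift
  I9: { [A → . /], [A → . B], [B → . / f D], [B → . f L], [D → / . A b] }  — shift
  I10: { [L → y B D .] }  — reduce
  I11: { [D → . / A b], [D → . L D /], [D → . L y], [D → . y A b], [D → L . D /], [D → L . y], [L → . y B D] }  — shift
  I12: { [A → . /], [A → . B], [B → . / f D], [B → . f L], [D → y . A b], [L → y . B D] }  — shift
  I13: { [D → y A . b] }  — shift
  I14: { [A → B .], [D → . / A b], [D → . L D /], [D → . L y], [D → . y A b], [L → . y B D], [L → y B . D] }  — shift, reduce
  I15: { [D → y A b .] }  — reduce
  I16: { [D → L D . /] }  — shift
  I17: { [A → . /], [A → . B], [B → . / f D], [B → . f L], [D → L y .], [D → y . A b], [L → y . B D] }  — shift, reduce
  I18: { [D → L D / .] }  — reduce
  I19: { [D → / A . b] }  — shift
  I20: { [D → / A b .] }  — reduce
  I21: { [B → / f . D], [D → . / A b], [D → . L D /], [D → . L y], [D → . y A b], [L → . y B D] }  — shift
  I22: { [B → / f D .] }  — reduce

Conflict in state I1:
  Shift-reduce conflict between [A → / .] and [B → / . f D]
So the grammar is NOT LR(0).

Answer: No. Shift-reduce conflict between [A → / .] and [B → / . f D]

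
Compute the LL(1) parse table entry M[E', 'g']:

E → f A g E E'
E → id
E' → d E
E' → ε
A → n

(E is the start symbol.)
Empty (error entry)

To find M[E', 'g'], we find productions for E' where 'g' is in the predict set (PREDICT(N → α) = (FIRST(α) \ {ε}) ∪ (FOLLOW(N) if α ⇒* ε)).

Relevant sets:
  FOLLOW(E') = { $, 'd' }

E' → d E: PREDICT = { 'd' }
E' → ε: PREDICT = { $, 'd' }

M[E', 'g'] is empty (no production applies)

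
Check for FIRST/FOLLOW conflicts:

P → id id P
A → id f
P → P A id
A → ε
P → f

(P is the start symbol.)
A FIRST/FOLLOW conflict occurs when a non-terminal N has a nullable alternative N → β (β ⇒* ε) and another alternative N → α with FIRST(α) ∩ FOLLOW(N) ≠ ∅: on such a lookahead the parser cannot decide between expanding α and letting N vanish via β.

Nullable non-terminals: A.

A: nullable alternative(s) A → ε; FOLLOW(A) = { 'id' }
  A → id f: FIRST \ {ε} = { 'id' } — overlaps FOLLOW(A) on { 'id' }: CONFLICT
  A → ε: FIRST \ {ε} = { } — this is the only nullable alternative, skip

P has no nullable alternative, so no FIRST/FOLLOW check is needed there.

So the grammar has 1 FIRST/FOLLOW conflict (marked CONFLICT above).

Answer: Yes. A → id f with FOLLOW(A) on { 'id' }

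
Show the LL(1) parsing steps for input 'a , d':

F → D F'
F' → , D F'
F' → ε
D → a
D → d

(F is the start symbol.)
LL(1) parsing maintains a stack (initially the start symbol over $) and the input. At each step: if the stack top is a terminal, match it against the current input token; if it is a non-terminal N, replace it with the RHS of M[N, lookahead] (the unique production whose predict set contains the lookahead).

Stack is shown with the top on the left.

Stack     Input    Action
-------------------------
F $       a , d $  output F → D F'
D F' $    a , d $  output D → a
a F' $    a , d $  match 'a'
F' $      , d $    output F' → , D F'
, D F' $  , d $    match ','
D F' $    d $      output D → d
d F' $    d $      match 'd'
F' $      $        output F' → ε
$         $        accept

The string is accepted.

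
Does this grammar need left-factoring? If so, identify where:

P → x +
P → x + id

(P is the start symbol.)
Yes, P has productions with common prefix 'x +'

Left-factoring is needed when two productions for the same non-terminal
share a common prefix on the right-hand side.

Productions for P:
  P → x +
  P → x + id

Found common prefix 'x +' in productions for P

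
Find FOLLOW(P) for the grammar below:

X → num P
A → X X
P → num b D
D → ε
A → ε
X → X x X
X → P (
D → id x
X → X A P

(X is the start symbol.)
To compute FOLLOW(P), find every occurrence of P on a right-hand side N → α P β: add FIRST(β) \ {ε}, and if β is empty or nullable also add FOLLOW(N). Iterate to a fixed point.

In X → num P: P is at the end, add FOLLOW(X)
In X → P (: P is followed by '(', add FIRST('(') \ {ε} = { '(' }
In X → X A P: P is at the end, add FOLLOW(X)

The FOLLOW sets referred to above (computed the same way, to a fixed point):
  FOLLOW(X) = { $, 'num', 'x' }

Taking the union: FOLLOW(P) = { $, '(', 'num', 'x' }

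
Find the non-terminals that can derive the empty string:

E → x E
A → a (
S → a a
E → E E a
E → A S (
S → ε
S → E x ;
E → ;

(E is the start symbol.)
A non-terminal is nullable if it can derive ε (the empty string): either it has an ε-production, or it has a production whose right-hand side consists entirely of nullable non-terminals.

ε-productions: S → ε
So S is immediately nullable.
No further non-terminal can be added: every production for the remaining non-terminals contains a terminal or a non-nullable non-terminal.
Nullable = { 'S' }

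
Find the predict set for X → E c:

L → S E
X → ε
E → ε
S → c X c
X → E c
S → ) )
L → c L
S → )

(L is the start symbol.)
{ 'c' }

PREDICT(X → E c) = (FIRST(RHS) \ {ε}) ∪ (FOLLOW(X) if ε ∈ FIRST(RHS), i.e. RHS ⇒* ε)
FIRST(E) = { ε }
FIRST(E c) = { 'c' }
ε ∉ FIRST(E c), so FOLLOW(X) is not added.
PREDICT(X → E c) = { 'c' }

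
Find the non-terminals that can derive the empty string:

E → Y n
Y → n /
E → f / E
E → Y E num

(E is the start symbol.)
There are no ε-productions, so no non-terminal can derive ε.
No non-terminals are nullable.

Answer: None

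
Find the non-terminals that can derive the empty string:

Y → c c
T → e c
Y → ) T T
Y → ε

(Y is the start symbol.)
{ 'Y' }

A non-terminal is nullable if it can derive ε (the empty string): either it has an ε-production, or it has a production whose right-hand side consists entirely of nullable non-terminals.

ε-productions: Y → ε
So Y is immediately nullable.
No further non-terminal can be added: every production for the remaining non-terminals contains a terminal or a non-nullable non-terminal.
Nullable = { 'Y' }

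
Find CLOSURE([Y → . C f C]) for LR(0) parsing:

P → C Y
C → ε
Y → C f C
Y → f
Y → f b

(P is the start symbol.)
{ [C → .], [Y → . C f C] }

To compute CLOSURE, for each item [A → α.Bβ] where B is a non-terminal, add [B → .γ] for all productions B → γ; repeat for the newly added items until nothing changes.

Start with: [Y → . C f C]
  [Y → . C f C] has the dot before C: add [C → .]
No further items can be added.

CLOSURE = { [C → .], [Y → . C f C] }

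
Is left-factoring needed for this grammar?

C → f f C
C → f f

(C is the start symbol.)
Left-factoring is needed when two productions for the same non-terminal
share a common prefix on the right-hand side.

Productions for C:
  C → f f C
  C → f f

Found common prefix 'f f' in productions for C

Answer: Yes, C has productions with common prefix 'f f'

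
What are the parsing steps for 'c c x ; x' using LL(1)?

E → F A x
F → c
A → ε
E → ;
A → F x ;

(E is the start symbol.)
LL(1) parsing maintains a stack (initially the start symbol over $) and the input. At each step: if the stack top is a terminal, match it against the current input token; if it is a non-terminal N, replace it with the RHS of M[N, lookahead] (the unique production whose predict set contains the lookahead).

Stack is shown with the top on the left.

Stack      Input        Action
------------------------------
E $        c c x ; x $  output E → F A x
F A x $    c c x ; x $  output F → c
c A x $    c c x ; x $  match 'c'
A x $      c x ; x $    output A → F x ;
F x ; x $  c x ; x $    output F → c
c x ; x $  c x ; x $    match 'c'
x ; x $    x ; x $      match 'x'
; x $      ; x $        match ';'
x $        x $          match 'x'
$          $            accept

The string is accepted.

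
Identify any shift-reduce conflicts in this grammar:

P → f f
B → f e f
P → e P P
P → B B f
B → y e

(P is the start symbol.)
Augment with P' → P and build the canonical LR(0) collection (I0 = CLOSURE({[P' → . P]}), then GOTO on every symbol after a dot until no new states appear). It has 15 states:
  I0: { [B → . f e f], [B → . y e], [P → . B B f], [P → . e P P], [P → . f f], [P' → . P] }  — shift
  I1: { [B → . f e f], [B → . y e], [P → B . B f] }  — shift
  I2: { [P' → P .] }  — accept
  I3: { [B → . f e f], [B → . y e], [P → . B B f], [P → . e P P], [P → . f f], [P → e . P P] }  — shift
  I4: { [B → f . e f], [P → f . f] }  — shift
  I5: { [B → y . e] }  — shift
  I6: { [B → y e .] }  — reduce
  I7: { [B → f e . f] }  — shift
  I8: { [P → f f .] }  — reduce
  I9: { [B → f e f .] }  — reduce
  I10: { [B → . f e f], [B → . y e], [P → . B B f], [P → . e P P], [P → . f f], [P → e P . P] }  — shift
  I11: { [P → e P P .] }  — reduce
  I12: { [P → B B . f] }  — shift
  I13: { [B → f . e f] }  — shift
  I14: { [P → B B f .] }  — reduce

No state contains both a complete item and a shift item.

Answer: No shift-reduce conflicts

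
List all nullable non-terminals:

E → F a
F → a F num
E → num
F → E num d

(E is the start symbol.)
There are no ε-productions, so no non-terminal can derive ε.
No non-terminals are nullable.

Answer: None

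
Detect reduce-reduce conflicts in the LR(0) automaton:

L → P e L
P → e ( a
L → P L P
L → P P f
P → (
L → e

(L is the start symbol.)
A reduce-reduce conflict occurs when an LR(0) state has two complete items [A → α .] and [B → β .] — both call for a reduction, and with no lookahead the parser cannot choose between them.

Augment with L' → L and build the canonical LR(0) collection (I0 = CLOSURE({[L' → . L]}), then GOTO on every symbol after a dot until no new states appear). It has 15 states:
  I0: { [L → . P L P], [L → . P P f], [L → . P e L], [L → . e], [L' → . L], [P → . (], [P → . e ( a] }  — shift
  I1: { [P → ( .] }  — reduce
  I2: { [L' → L .] }  — accept
  I3: { [L → . P L P], [L → . P P f], [L → . P e L], [L → . e], [L → P . L P], [L → P . P f], [L → P . e L], [P → . (], [P → . e ( a] }  — shift
  I4: { [L → e .], [P → e . ( a] }  — shift, reduce
  I5: { [P → e ( . a] }  — shift
  I6: { [P → e ( a .] }  — reduce
  I7: { [L → P L . P], [P → . (], [P → . e ( a] }  — shift
  I8: { [L → . P L P], [L → . P P f], [L → . P e L], [L → . e], [L → P . L P], [L → P . P f], [L → P . e L], [L → P P . f], [P → . (], [P → . e ( a] }  — shift
  I9: { [L → . P L P], [L → . P P f], [L → . P e L], [L → . e], [L → P e . L], [L → e .], [P → . (], [P → . e ( a], [P → e . ( a] }  — shift, reduce
  I10: { [P → ( .], [P → e ( . a] }  — shift, reduce
  I11: { [L → P e L .] }  — reduce
  I12: { [L → P P f .] }  — reduce
  I13: { [L → P L P .] }  — reduce
  I14: { [P → e . ( a] }  — shift

No state contains more than one complete item.

Answer: No reduce-reduce conflicts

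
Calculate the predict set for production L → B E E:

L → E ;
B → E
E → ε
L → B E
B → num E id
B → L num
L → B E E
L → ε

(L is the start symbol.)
PREDICT(L → B E E) = (FIRST(RHS) \ {ε}) ∪ (FOLLOW(L) if ε ∈ FIRST(RHS), i.e. RHS ⇒* ε)
FIRST(B) = { ';', 'num', ε }
FIRST(E) = { ε }
FIRST(B E E) = { ';', 'num', ε }
ε ∈ FIRST(B E E) (the right-hand side is nullable), so add FOLLOW(L) = { $, 'num' }
PREDICT(L → B E E) = { $, ';', 'num' }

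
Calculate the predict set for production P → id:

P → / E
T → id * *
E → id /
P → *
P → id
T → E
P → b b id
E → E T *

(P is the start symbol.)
PREDICT(P → id) = (FIRST(RHS) \ {ε}) ∪ (FOLLOW(P) if ε ∈ FIRST(RHS), i.e. RHS ⇒* ε)
FIRST(id) = { 'id' }
ε ∉ FIRST(id), so FOLLOW(P) is not added.
PREDICT(P → id) = { 'id' }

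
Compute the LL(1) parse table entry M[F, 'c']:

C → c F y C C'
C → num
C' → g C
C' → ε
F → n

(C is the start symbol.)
Empty (error entry)

To find M[F, 'c'], we find productions for F where 'c' is in the predict set (PREDICT(N → α) = (FIRST(α) \ {ε}) ∪ (FOLLOW(N) if α ⇒* ε)).

F → n: PREDICT = { 'n' }

M[F, 'c'] is empty (no production applies)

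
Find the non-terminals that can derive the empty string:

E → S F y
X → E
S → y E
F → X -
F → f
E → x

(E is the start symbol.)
There are no ε-productions, so no non-terminal can derive ε.
No non-terminals are nullable.

Answer: None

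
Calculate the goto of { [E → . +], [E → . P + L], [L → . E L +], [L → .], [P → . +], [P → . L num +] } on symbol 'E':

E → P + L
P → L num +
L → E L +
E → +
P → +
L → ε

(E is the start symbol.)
GOTO(I, 'E') = CLOSURE({ [A → αX.β] : [A → α.Xβ] ∈ I, X = 'E' })

Items with dot before 'E', with the dot advanced:
  [L → . E L +] → [L → E . L +]
Closure of the advanced items:
  [L → E . L +] has the dot before L: add [L → . E L +], [L → .]
  [L → . E L +] has the dot before E: add [E → . P + L], [E → . +]
  [E → . P + L] has the dot before P: add [P → . L num +], [P → . +]

GOTO = { [E → . +], [E → . P + L], [L → . E L +], [L → .], [L → E . L +], [P → . +], [P → . L num +] }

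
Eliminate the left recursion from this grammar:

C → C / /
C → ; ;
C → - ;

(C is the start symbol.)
C → ; ; C'
C → - ; C'
C' → / / C'
C' → ε

C is directly left-recursive. The standard transformation for
  A → A α₁ | ... | A α_m | β₁ | ... | β_n
is
  A  → β₁ A' | ... | β_n A'
  A' → α₁ A' | ... | α_m A' | ε

C → ; ; becomes C → ; ; C'
C → - ; becomes C → - ; C'
C → C / / becomes C' → / / C'
Add C' → ε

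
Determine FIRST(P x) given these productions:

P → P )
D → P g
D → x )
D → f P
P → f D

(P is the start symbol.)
FIRST sets of the non-terminals involved (from the grammar, by fixed-point iteration):
  FIRST(P) = { 'f' }

To compute FIRST(P x), process the symbols left to right:
Symbol P is a non-terminal. Add FIRST(P) \ {ε} = { 'f' }
P is not nullable (ε ∉ FIRST(P)), so stop here.
FIRST(P x) = { 'f' }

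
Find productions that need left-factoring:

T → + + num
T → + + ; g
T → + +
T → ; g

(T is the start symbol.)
Yes, T has productions with common prefix '+ +'

Left-factoring is needed when two productions for the same non-terminal
share a common prefix on the right-hand side.

Productions for T:
  T → + + num
  T → + + ; g
  T → + +
  T → ; g

Found common prefix '+ +' in productions for T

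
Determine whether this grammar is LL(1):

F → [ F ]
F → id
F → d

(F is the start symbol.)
A grammar is LL(1) if for each non-terminal N with multiple productions, the predict sets of those productions are pairwise disjoint, where PREDICT(N → α) = (FIRST(α) \ {ε}) ∪ (FOLLOW(N) if α ⇒* ε).

For F:
  PREDICT(F → '[' F ']') = { '[' }
  PREDICT(F → id) = { 'id' }
  PREDICT(F → d) = { 'd' }

All predict sets are disjoint. The grammar IS LL(1).

Answer: Yes, the grammar is LL(1).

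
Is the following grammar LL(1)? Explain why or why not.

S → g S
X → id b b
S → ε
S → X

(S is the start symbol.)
Yes, the grammar is LL(1).

A grammar is LL(1) if for each non-terminal N with multiple productions, the predict sets of those productions are pairwise disjoint, where PREDICT(N → α) = (FIRST(α) \ {ε}) ∪ (FOLLOW(N) if α ⇒* ε).

Relevant sets:
  FIRST(X) = { 'id' }
  FOLLOW(S) = { $ }

For S:
  PREDICT(S → g S) = { 'g' }
  PREDICT(S → ε) = { $ }
  PREDICT(S → X) = { 'id' }
X has a single production, so nothing to check there.

All predict sets are disjoint. The grammar IS LL(1).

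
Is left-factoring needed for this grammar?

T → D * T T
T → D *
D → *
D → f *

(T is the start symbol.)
Yes, T has productions with common prefix 'D *'

Left-factoring is needed when two productions for the same non-terminal
share a common prefix on the right-hand side.

Productions for T:
  T → D * T T
  T → D *
Productions for D:
  D → *
  D → f *

Found common prefix 'D *' in productions for T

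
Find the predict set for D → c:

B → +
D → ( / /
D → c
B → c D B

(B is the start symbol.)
PREDICT(D → c) = (FIRST(RHS) \ {ε}) ∪ (FOLLOW(D) if ε ∈ FIRST(RHS), i.e. RHS ⇒* ε)
FIRST(c) = { 'c' }
ε ∉ FIRST(c), so FOLLOW(D) is not added.
PREDICT(D → c) = { 'c' }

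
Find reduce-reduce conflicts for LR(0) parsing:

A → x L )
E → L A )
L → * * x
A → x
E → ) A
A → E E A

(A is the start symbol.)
No reduce-reduce conflicts

Augment with A' → A and build the canonical LR(0) collection (I0 = CLOSURE({[A' → . A]}), then GOTO on every symbol after a dot until no new states appear). It has 16 states:
  I0: { [A → . E E A], [A → . x L )], [A → . x], [A' → . A], [E → . ) A], [E → . L A )], [L → . * * x] }  — shift
  I1: { [A → . E E A], [A → . x L )], [A → . x], [E → ) . A], [E → . ) A], [E → . L A )], [L → . * * x] }  — shift
  I2: { [L → * . * x] }  — shift
  I3: { [A' → A .] }  — accept
  I4: { [A → E . E A], [E → . ) A], [E → . L A )], [L → . * * x] }  — shift
  I5: { [A → . E E A], [A → . x L )], [A → . x], [E → . ) A], [E → . L A )], [E → L . A )], [L → . * * x] }  — shift
  I6: { [A → x . L )], [A → x .], [L → . * * x] }  — shift, reduce
  I7: { [A → x L . )] }  — shift
  I8: { [A → x L ) .] }  — reduce
  I9: { [E → L A . )] }  — shift
  I10: { [E → L A ) .] }  — reduce
  I11: { [A → . E E A], [A → . x L )], [A → . x], [A → E E . A], [E → . ) A], [E → . L A )], [L → . * * x] }  — shift
  I12: { [A → E E A .] }  — reduce
  I13: { [L → * * . x] }  — shift
  I14: { [L → * * x .] }  — reduce
  I15: { [E → ) A .] }  — reduce

No state contains more than one complete item.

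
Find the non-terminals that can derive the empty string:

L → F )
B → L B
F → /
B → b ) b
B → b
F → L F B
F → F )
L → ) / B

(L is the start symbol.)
A non-terminal is nullable if it can derive ε (the empty string): either it has an ε-production, or it has a production whose right-hand side consists entirely of nullable non-terminals.

There are no ε-productions, so no non-terminal can derive ε.
No non-terminals are nullable.

Answer: None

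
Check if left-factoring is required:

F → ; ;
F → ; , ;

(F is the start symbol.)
Yes, F has productions with common prefix ';'

Left-factoring is needed when two productions for the same non-terminal
share a common prefix on the right-hand side.

Productions for F:
  F → ; ;
  F → ; , ;

Found common prefix ';' in productions for F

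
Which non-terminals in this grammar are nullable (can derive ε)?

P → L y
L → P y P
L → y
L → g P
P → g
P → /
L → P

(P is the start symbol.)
There are no ε-productions, so no non-terminal can derive ε.
No non-terminals are nullable.

Answer: None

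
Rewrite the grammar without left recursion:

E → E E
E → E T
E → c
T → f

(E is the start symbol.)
E is directly left-recursive. The standard transformation for
  A → A α₁ | ... | A α_m | β₁ | ... | β_n
is
  A  → β₁ A' | ... | β_n A'
  A' → α₁ A' | ... | α_m A' | ε

E → c becomes E → c E'
E → E E becomes E' → E E'
E → E T becomes E' → T E'
Add E' → ε

Productions for other non-terminals are unchanged:
  T → f

Resulting grammar:
E → c E'
E' → E E'
E' → T E'
E' → ε
T → f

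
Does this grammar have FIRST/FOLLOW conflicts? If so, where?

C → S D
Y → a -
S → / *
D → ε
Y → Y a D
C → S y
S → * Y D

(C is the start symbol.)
A FIRST/FOLLOW conflict occurs when a non-terminal N has a nullable alternative N → β (β ⇒* ε) and another alternative N → α with FIRST(α) ∩ FOLLOW(N) ≠ ∅: on such a lookahead the parser cannot decide between expanding α and letting N vanish via β.

Nullable non-terminals: D.
D has a nullable alternative but only one production, so nothing to check.

C, S, Y have no nullable alternative, so no FIRST/FOLLOW check is needed there.

No FIRST/FOLLOW conflicts found.

Answer: No FIRST/FOLLOW conflicts.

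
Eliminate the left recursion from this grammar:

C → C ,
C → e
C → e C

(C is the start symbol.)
C → e C'
C → e C C'
C' → , C'
C' → ε

C is directly left-recursive. The standard transformation for
  A → A α₁ | ... | A α_m | β₁ | ... | β_n
is
  A  → β₁ A' | ... | β_n A'
  A' → α₁ A' | ... | α_m A' | ε

C → e becomes C → e C'
C → e C becomes C → e C C'
C → C , becomes C' → , C'
Add C' → ε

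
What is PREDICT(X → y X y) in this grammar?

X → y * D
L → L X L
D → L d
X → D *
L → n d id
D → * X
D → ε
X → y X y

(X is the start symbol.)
PREDICT(X → y X y) = (FIRST(RHS) \ {ε}) ∪ (FOLLOW(X) if ε ∈ FIRST(RHS), i.e. RHS ⇒* ε)
FIRST(y X y) = { 'y' }
ε ∉ FIRST(y X y), so FOLLOW(X) is not added.
PREDICT(X → y X y) = { 'y' }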